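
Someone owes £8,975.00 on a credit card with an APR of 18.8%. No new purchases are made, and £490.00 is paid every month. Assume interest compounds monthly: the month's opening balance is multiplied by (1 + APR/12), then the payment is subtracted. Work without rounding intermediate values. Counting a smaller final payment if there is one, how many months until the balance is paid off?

22 payments

Monthly rate r = 18.8%/12 = 1.56667% = 0.0156667.
Recurrence: B ← B·(1+r) − £490.00.
Month 1: interest £140.61; balance after payment £8,625.61.
Month 2: interest £135.13; balance after payment £8,270.74.
Closed form: n = −ln(1 − rB₀/P)/ln(1+r) = −ln(0.71304)/ln(1.01567) ≈ 21.757, so the balance reaches zero during payment 22.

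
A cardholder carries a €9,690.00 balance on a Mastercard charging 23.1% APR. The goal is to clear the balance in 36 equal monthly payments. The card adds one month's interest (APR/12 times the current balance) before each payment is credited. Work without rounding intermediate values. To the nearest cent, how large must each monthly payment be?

Monthly rate r = 23.1%/12 = 1.925% = 0.01925.
Level-payment amortization: P = B₀·r / (1 − (1+r)^(−n)) = 9690.00·0.01925 / (1 − 1.01925^(−36)).
Denominator 1 − (1+r)^(−36) = 0.49662218.
P = 186.532 / 0.49662218 ≈ 375.60.

€375.60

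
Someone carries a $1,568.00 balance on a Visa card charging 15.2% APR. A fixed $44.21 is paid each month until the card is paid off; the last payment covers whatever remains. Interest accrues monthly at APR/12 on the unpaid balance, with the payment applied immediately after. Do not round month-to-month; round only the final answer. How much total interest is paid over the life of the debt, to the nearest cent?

$527.07

Monthly rate r = 15.2%/12 = 1.26667% = 0.0126667.
Payoff takes n = ⌈−ln(1 − rB₀/P)/ln(1+r)⌉ = ⌈47.388⌉ = 48 payments; the last is $17.20.
Total paid = 47·$44.21 + $17.20 = $2,095.07.
Total interest = total paid − principal = $2,095.07 − $1,568.00 = $527.07.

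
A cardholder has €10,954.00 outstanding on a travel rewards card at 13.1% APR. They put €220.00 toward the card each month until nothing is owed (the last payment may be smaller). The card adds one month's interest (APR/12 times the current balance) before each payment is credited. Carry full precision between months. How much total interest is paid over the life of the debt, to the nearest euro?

Monthly rate r = 13.1%/12 = 1.09167% = 0.0109167.
Payoff takes n = ⌈−ln(1 − rB₀/P)/ln(1+r)⌉ = ⌈72.234⌉ = 73 payments; the last is €51.62.
Total paid = 72·€220.00 + €51.62 = €15,891.62.
Total interest = total paid − principal = €15,891.62 − €10,954.00 = €4,937.62.

€4,938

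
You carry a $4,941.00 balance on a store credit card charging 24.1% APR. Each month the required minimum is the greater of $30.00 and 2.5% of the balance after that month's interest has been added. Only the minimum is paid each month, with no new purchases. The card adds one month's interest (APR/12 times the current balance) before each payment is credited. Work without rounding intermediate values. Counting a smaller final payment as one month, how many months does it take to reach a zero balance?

343 months

Monthly rate r = 24.1%/12 = 2.00833% = 0.0200833.
While 2.5% of the post-interest balance exceeds $30.00, each month B ← (B·(1+r))·(1 − 0.025), i.e. B shrinks by the factor (1+r)·0.975 = 0.99458.
This holds for months 1–265. Entering month 266 the balance is $1,170.81; 2.5% of the post-interest balance is now below $30.00, so the flat $30.00 minimum applies from here.
From month 266 a fixed $30.00 at rate r clears $1,170.81 in 78 more payments. Total: 265 + 78 = 343 months.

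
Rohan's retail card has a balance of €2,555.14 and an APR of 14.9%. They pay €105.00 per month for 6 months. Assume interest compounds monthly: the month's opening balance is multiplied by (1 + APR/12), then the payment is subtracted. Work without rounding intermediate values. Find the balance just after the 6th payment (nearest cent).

Monthly rate r = 14.9%/12 = 1.24167% = 0.0124167.
Each month: B ← B·(1+r) − €105.00.
Month 1: interest €31.73; balance after payment €2,481.87.
Month 2: interest €30.82; balance after payment €2,407.68.
Month 3: interest €29.90; balance after payment €2,332.58.
Month 4: interest €28.96; balance after payment €2,256.54.
Month 5: interest €28.02; balance after payment €2,179.56.
Month 6: interest €27.06; balance after payment €2,101.62.

€2,101.62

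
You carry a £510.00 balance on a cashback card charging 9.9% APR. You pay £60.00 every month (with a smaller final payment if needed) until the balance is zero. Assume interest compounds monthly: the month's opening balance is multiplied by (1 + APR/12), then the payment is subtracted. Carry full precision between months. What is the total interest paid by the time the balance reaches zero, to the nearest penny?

Monthly rate r = 9.9%/12 = 0.825% = 0.00825.
Payoff takes n = ⌈−ln(1 − rB₀/P)/ln(1+r)⌉ = ⌈8.849⌉ = 9 payments; the last is £50.97.
Total paid = 8·£60.00 + £50.97 = £530.97.
Total interest = total paid − principal = £530.97 − £510.00 = £20.97.

£20.97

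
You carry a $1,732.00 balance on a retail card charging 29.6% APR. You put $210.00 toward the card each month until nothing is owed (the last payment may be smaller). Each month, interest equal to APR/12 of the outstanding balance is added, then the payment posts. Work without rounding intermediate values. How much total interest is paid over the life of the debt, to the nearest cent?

$228.79

Monthly rate r = 29.6%/12 = 2.46667% = 0.0246667.
Payoff takes n = ⌈−ln(1 − rB₀/P)/ln(1+r)⌉ = ⌈9.334⌉ = 10 payments; the last is $70.79.
Total paid = 9·$210.00 + $70.79 = $1,960.79.
Total interest = total paid − principal = $1,960.79 − $1,732.00 = $228.79.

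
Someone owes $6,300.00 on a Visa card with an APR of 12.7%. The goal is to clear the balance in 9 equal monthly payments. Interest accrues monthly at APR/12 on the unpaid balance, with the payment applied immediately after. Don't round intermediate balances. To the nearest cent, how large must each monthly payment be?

Monthly rate r = 12.7%/12 = 1.05833% = 0.0105833.
Level-payment amortization: P = B₀·r / (1 − (1+r)^(−n)) = 6300.00·0.0105833 / (1 − 1.01058^(−9)).
Denominator 1 − (1+r)^(−9) = 0.0903992363.
P = 66.675 / 0.0903992363 ≈ 737.56.

$737.56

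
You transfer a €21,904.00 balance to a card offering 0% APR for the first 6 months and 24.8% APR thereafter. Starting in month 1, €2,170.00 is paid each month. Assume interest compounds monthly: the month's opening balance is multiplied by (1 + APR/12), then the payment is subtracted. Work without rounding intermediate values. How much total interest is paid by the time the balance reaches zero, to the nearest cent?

€498.92

Promo months 1–6 at r₀ = 0%/12 = 0; months 7+ at r₁ = 24.8%/12 = 0.0206667.
After month 6 (no interest yet): B = €21,904.00 − 6·€2,170.00 = €8,884.00.
Then at r₁ with €2,170.00/mo: n₂ = −ln(1 − r₁·B/P)/ln(1+r₁) ≈ 4.32 → 5 more payments.
Total paid = 10·€2,170.00 + €702.92 = €22,402.92; interest = €22,402.92 − €21,904.00 = €498.92.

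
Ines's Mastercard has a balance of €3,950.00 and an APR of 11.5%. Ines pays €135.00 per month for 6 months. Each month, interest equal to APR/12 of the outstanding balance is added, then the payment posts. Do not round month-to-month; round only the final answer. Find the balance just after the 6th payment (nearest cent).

Monthly rate r = 11.5%/12 = 0.958333% = 0.00958333.
Each month: B ← B·(1+r) − €135.00.
Month 1: interest €37.85; balance after payment €3,852.85.
Month 2: interest €36.92; balance after payment €3,754.78.
Month 3: interest €35.98; balance after payment €3,655.76.
Month 4: interest €35.03; balance after payment €3,555.80.
Month 5: interest €34.08; balance after payment €3,454.87.
Month 6: interest €33.11; balance after payment €3,352.98.

€3,352.98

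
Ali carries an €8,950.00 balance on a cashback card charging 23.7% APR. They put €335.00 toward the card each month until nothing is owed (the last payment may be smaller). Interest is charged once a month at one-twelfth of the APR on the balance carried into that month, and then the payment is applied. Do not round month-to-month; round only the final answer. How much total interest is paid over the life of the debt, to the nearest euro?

€3,898

Monthly rate r = 23.7%/12 = 1.975% = 0.01975.
Payoff takes n = ⌈−ln(1 − rB₀/P)/ln(1+r)⌉ = ⌈38.350⌉ = 39 payments; the last is €118.05.
Total paid = 38·€335.00 + €118.05 = €12,848.05.
Total interest = total paid − principal = €12,848.05 − €8,950.00 = €3,898.05.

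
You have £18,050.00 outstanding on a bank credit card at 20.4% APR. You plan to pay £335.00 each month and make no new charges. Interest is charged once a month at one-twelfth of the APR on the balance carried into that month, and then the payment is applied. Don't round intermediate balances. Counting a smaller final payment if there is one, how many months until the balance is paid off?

147 months

Monthly rate r = 20.4%/12 = 1.7% = 0.017.
Recurrence: B ← B·(1+r) − £335.00.
Month 1: interest £306.85; balance after payment £18,021.85.
Month 2: interest £306.37; balance after payment £17,993.22.
Closed form: n = −ln(1 − rB₀/P)/ln(1+r) = −ln(0.08403)/ln(1.017) ≈ 146.916, so the balance reaches zero during payment 147.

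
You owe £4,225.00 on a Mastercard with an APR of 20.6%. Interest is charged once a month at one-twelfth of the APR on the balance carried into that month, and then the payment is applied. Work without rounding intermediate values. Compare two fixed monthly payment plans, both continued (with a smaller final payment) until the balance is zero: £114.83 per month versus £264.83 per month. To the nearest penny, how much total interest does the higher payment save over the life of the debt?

£1,757.79

Monthly rate r = 20.6%/12 = 1.71667% = 0.0171667.
At £114.83/mo: n = ⌈−ln(1 − rB₀/P)/ln(1+r)⌉ = 59 payments (last £77.32); total interest = total paid − £4,225.00 = £2,512.46.
At £264.83/mo: 19 payments (last £212.73); total interest £754.67.
Interest saved = £2,512.46 − £754.67 = £1,757.79.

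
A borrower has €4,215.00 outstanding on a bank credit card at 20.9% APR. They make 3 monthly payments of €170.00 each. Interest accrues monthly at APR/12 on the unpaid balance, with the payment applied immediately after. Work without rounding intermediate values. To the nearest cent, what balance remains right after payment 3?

€3,920.16

Monthly rate r = 20.9%/12 = 1.74167% = 0.0174167.
Each month: B ← B·(1+r) − €170.00.
Month 1: interest €73.41; balance after payment €4,118.41.
Month 2: interest €71.73; balance after payment €4,020.14.
Month 3: interest €70.02; balance after payment €3,920.16.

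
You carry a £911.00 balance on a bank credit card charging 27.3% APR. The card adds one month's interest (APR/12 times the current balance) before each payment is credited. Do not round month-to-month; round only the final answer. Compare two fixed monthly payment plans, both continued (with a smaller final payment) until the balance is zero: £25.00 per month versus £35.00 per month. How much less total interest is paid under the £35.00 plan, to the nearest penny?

£567.43

Monthly rate r = 27.3%/12 = 2.275% = 0.02275.
At £25.00/mo: n = ⌈−ln(1 − rB₀/P)/ln(1+r)⌉ = 79 payments (last £12.89); total interest = total paid − £911.00 = £1,051.89.
At £35.00/mo: 40 payments (last £30.46); total interest £484.46.
Interest saved = £1,051.89 − £484.46 = £567.43.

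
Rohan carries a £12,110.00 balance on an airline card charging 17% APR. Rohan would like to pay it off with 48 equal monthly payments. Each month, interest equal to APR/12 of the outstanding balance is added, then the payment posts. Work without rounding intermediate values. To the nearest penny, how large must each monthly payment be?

£349.43

Monthly rate r = 17%/12 = 1.41667% = 0.0141667.
Level-payment amortization: P = B₀·r / (1 − (1+r)^(−n)) = 12110.00·0.0141667 / (1 − 1.01417^(−48)).
Denominator 1 − (1+r)^(−48) = 0.49095983.
P = 171.558 / 0.49095983 ≈ 349.43.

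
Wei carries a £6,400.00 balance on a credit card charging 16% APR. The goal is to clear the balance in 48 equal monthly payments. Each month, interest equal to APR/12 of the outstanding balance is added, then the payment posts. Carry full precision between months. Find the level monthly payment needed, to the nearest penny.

£181.38

Monthly rate r = 16%/12 = 1.33333% = 0.0133333.
Level-payment amortization: P = B₀·r / (1 − (1+r)^(−n)) = 6400.00·0.0133333 / (1 − 1.01333^(−48)).
Denominator 1 − (1+r)^(−48) = 0.470472873.
P = 85.3333 / 0.470472873 ≈ 181.38.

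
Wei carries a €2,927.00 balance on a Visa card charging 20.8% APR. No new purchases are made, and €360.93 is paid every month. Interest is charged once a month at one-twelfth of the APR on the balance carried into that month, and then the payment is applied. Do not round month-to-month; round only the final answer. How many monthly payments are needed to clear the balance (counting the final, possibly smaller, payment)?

9 months

Monthly rate r = 20.8%/12 = 1.73333% = 0.0173333.
Recurrence: B ← B·(1+r) − €360.93.
Month 1: interest €50.73; balance after payment €2,616.80.
Month 2: interest €45.36; balance after payment €2,301.23.
Closed form: n = −ln(1 − rB₀/P)/ln(1+r) = −ln(0.85943)/ln(1.01733) ≈ 8.815, so the balance reaches zero during payment 9.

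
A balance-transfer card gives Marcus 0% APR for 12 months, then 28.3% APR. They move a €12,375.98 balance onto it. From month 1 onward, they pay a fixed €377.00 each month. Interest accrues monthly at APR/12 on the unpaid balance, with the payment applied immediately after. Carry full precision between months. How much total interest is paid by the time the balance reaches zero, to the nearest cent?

Promo months 1–12 at r₀ = 0%/12 = 0; months 13+ at r₁ = 28.3%/12 = 0.0235833.
After month 12 (no interest yet): B = €12,375.98 − 12·€377.00 = €7,851.98.
Then at r₁ with €377.00/mo: n₂ = −ln(1 − r₁·B/P)/ln(1+r₁) ≈ 28.99 → 29 more payments.
Total paid = 40·€377.00 + €372.03 = €15,452.03; interest = €15,452.03 − €12,375.98 = €3,076.05.

€3,076.05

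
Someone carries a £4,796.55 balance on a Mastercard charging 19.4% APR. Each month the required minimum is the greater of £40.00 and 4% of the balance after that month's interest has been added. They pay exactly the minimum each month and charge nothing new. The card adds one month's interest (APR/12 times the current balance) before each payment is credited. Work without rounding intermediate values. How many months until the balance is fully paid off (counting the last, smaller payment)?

96 months

Monthly rate r = 19.4%/12 = 1.61667% = 0.0161667.
While 4% of the post-interest balance exceeds £40.00, each month B ← (B·(1+r))·(1 − 0.04), i.e. B shrinks by the factor (1+r)·0.96 = 0.97552.
This holds for months 1–64. Entering month 65 the balance is £981.85; 4% of the post-interest balance is now below £40.00, so the flat £40.00 minimum applies from here.
From month 65 a fixed £40.00 at rate r clears £981.85 in 32 more payments. Total: 64 + 32 = 96 months.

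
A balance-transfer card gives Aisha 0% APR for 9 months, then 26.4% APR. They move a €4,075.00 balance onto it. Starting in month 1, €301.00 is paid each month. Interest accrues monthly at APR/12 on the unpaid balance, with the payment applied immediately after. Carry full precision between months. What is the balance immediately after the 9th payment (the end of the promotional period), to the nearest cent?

€1,366.00

Promo months 1–9 at r₀ = 0%/12 = 0; months 10+ at r₁ = 26.4%/12 = 0.022.
After month 9 (no interest yet): B = €4,075.00 − 9·€301.00 = €1,366.00.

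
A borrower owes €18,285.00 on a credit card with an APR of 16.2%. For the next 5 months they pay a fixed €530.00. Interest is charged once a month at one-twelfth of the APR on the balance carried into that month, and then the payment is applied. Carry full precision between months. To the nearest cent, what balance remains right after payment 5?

Monthly rate r = 16.2%/12 = 1.35% = 0.0135.
Each month: B ← B·(1+r) − €530.00.
Month 1: interest €246.85; balance after payment €18,001.85.
Month 2: interest €243.02; balance after payment €17,714.87.
Month 3: interest €239.15; balance after payment €17,424.02.
Month 4: interest €235.22; balance after payment €17,129.25.
Month 5: interest €231.24; balance after payment €16,830.49.

€16,830.49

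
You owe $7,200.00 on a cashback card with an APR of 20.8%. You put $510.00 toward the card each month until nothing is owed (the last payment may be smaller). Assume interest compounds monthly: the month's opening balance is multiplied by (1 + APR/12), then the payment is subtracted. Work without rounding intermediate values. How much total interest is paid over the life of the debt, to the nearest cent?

$1,129.86

Monthly rate r = 20.8%/12 = 1.73333% = 0.0173333.
Payoff takes n = ⌈−ln(1 − rB₀/P)/ln(1+r)⌉ = ⌈16.331⌉ = 17 payments; the last is $169.86.
Total paid = 16·$510.00 + $169.86 = $8,329.86.
Total interest = total paid − principal = $8,329.86 − $7,200.00 = $1,129.86.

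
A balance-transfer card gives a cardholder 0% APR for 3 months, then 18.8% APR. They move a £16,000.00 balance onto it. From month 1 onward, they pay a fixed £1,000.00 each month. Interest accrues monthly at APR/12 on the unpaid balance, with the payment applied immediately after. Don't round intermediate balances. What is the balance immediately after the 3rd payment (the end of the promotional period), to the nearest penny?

£13,000.00

Promo months 1–3 at r₀ = 0%/12 = 0; months 4+ at r₁ = 18.8%/12 = 0.0156667.
After month 3 (no interest yet): B = £16,000.00 − 3·£1,000.00 = £13,000.00.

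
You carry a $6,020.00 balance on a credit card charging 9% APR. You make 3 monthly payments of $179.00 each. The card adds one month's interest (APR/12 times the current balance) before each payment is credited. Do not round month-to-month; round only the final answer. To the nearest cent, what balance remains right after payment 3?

Monthly rate r = 9%/12 = 0.75% = 0.0075.
Each month: B ← B·(1+r) − $179.00.
Month 1: interest $45.15; balance after payment $5,886.15.
Month 2: interest $44.15; balance after payment $5,751.30.
Month 3: interest $43.13; balance after payment $5,615.43.

$5,615.43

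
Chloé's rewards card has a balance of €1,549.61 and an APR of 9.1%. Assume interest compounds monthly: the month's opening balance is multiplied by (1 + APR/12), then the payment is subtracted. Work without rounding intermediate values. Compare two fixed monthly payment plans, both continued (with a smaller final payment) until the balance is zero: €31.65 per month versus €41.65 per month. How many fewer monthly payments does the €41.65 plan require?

18 fewer payments

Monthly rate r = 9.1%/12 = 0.758333% = 0.00758333.
At €31.65/mo: n = ⌈−ln(1 − rB₀/P)/ln(1+r)⌉ = 62 payments (last €13.61); total interest = total paid − €1,549.61 = €394.65.
At €41.65/mo: 44 payments (last €36.57); total interest €277.91.
Payments saved = 62 − 44 = 18.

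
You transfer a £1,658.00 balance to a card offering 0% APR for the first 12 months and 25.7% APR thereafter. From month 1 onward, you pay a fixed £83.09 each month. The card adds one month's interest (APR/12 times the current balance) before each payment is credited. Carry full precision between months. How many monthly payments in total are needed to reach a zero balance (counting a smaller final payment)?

21 payments

Promo months 1–12 at r₀ = 0%/12 = 0; months 13+ at r₁ = 25.7%/12 = 0.0214167.
After month 12 (no interest yet): B = £1,658.00 − 12·£83.09 = £660.92.
Then at r₁ with £83.09/mo: n₂ = −ln(1 − r₁·B/P)/ln(1+r₁) ≈ 8.81 → 9 more payments.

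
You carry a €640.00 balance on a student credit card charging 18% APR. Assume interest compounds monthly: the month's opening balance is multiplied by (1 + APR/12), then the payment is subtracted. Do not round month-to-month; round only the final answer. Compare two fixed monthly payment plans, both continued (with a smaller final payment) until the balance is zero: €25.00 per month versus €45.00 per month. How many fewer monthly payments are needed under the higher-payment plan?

16 fewer payments

Monthly rate r = 18%/12 = 1.5% = 0.015.
At €25.00/mo: n = ⌈−ln(1 − rB₀/P)/ln(1+r)⌉ = 33 payments (last €13.60); total interest = total paid − €640.00 = €173.60.
At €45.00/mo: 17 payments (last €5.27); total interest €85.27.
Payments saved = 33 − 17 = 16.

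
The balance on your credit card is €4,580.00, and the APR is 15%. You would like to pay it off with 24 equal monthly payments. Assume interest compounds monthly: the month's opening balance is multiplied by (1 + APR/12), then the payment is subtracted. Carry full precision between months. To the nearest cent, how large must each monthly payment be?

€222.07

Monthly rate r = 15%/12 = 1.25% = 0.0125.
Level-payment amortization: P = B₀·r / (1 − (1+r)^(−n)) = 4580.00·0.0125 / (1 − 1.0125^(−24)).
Denominator 1 − (1+r)^(−24) = 0.257802931.
P = 57.25 / 0.257802931 ≈ 222.07.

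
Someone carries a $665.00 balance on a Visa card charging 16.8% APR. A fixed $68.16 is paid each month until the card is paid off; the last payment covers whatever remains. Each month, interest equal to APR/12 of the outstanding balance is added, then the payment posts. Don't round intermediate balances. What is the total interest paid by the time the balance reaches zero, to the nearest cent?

Monthly rate r = 16.8%/12 = 1.4% = 0.014.
Payoff takes n = ⌈−ln(1 − rB₀/P)/ln(1+r)⌉ = ⌈10.564⌉ = 11 payments; the last is $38.54.
Total paid = 10·$68.16 + $38.54 = $720.14.
Total interest = total paid − principal = $720.14 − $665.00 = $55.14.

$55.14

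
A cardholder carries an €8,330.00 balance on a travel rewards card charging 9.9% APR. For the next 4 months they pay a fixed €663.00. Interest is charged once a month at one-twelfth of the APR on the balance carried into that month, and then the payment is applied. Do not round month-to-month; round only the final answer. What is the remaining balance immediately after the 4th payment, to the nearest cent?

€5,923.31

Monthly rate r = 9.9%/12 = 0.825% = 0.00825.
Each month: B ← B·(1+r) − €663.00.
Month 1: interest €68.72; balance after payment €7,735.72.
Month 2: interest €63.82; balance after payment €7,136.54.
Month 3: interest €58.88; balance after payment €6,532.42.
Month 4: interest €53.89; balance after payment €5,923.31.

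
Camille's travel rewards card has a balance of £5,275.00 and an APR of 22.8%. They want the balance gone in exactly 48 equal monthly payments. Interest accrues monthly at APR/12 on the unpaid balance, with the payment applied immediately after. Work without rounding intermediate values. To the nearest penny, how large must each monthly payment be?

Monthly rate r = 22.8%/12 = 1.9% = 0.019.
Level-payment amortization: P = B₀·r / (1 − (1+r)^(−n)) = 5275.00·0.019 / (1 − 1.019^(−48)).
Denominator 1 − (1+r)^(−48) = 0.59482824.
P = 100.225 / 0.59482824 ≈ 168.49.

£168.49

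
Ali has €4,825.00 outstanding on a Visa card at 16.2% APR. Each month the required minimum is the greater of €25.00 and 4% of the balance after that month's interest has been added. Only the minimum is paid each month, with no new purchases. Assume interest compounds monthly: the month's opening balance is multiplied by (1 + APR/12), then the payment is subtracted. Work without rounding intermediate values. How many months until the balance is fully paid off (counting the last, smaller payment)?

Monthly rate r = 16.2%/12 = 1.35% = 0.0135.
While 4% of the post-interest balance exceeds €25.00, each month B ← (B·(1+r))·(1 − 0.04), i.e. B shrinks by the factor (1+r)·0.96 = 0.97296.
This holds for months 1–76. Entering month 77 the balance is €600.78; 4% of the post-interest balance is now below €25.00, so the flat €25.00 minimum applies from here.
From month 77 a fixed €25.00 at rate r clears €600.78 in 30 more payments. Total: 76 + 30 = 106 months.

106 months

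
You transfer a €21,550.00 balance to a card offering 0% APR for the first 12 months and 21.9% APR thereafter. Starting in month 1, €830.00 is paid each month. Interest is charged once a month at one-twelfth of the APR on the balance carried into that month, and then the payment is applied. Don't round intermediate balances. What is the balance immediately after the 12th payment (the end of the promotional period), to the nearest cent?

€11,590.00

Promo months 1–12 at r₀ = 0%/12 = 0; months 13+ at r₁ = 21.9%/12 = 0.01825.
After month 12 (no interest yet): B = €21,550.00 − 12·€830.00 = €11,590.00.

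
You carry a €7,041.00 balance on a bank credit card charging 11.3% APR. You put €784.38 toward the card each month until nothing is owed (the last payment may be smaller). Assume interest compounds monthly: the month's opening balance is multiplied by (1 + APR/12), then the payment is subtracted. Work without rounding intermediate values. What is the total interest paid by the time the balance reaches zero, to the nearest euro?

€351

Monthly rate r = 11.3%/12 = 0.941667% = 0.00941667.
Payoff takes n = ⌈−ln(1 − rB₀/P)/ln(1+r)⌉ = ⌈9.423⌉ = 10 payments; the last is €332.55.
Total paid = 9·€784.38 + €332.55 = €7,391.97.
Total interest = total paid − principal = €7,391.97 − €7,041.00 = €350.97.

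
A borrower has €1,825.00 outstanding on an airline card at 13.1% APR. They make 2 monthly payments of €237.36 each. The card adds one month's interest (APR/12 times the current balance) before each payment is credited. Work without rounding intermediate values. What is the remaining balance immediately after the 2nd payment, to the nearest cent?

Monthly rate r = 13.1%/12 = 1.09167% = 0.0109167.
Each month: B ← B·(1+r) − €237.36.
Month 1: interest €19.92; balance after payment €1,607.56.
Month 2: interest €17.55; balance after payment €1,387.75.

€1,387.75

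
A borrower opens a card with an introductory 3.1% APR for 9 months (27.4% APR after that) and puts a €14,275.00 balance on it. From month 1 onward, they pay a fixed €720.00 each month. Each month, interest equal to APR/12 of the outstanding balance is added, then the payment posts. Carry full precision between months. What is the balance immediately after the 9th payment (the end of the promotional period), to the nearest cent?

Promo months 1–9 at r₀ = 3.1%/12 = 0.00258333; months 10+ at r₁ = 27.4%/12 = 0.0228333.
After month 9: iterate B ← B·(1+r₀) − €720.00 for 9 months → €8,062.98.

€8,062.98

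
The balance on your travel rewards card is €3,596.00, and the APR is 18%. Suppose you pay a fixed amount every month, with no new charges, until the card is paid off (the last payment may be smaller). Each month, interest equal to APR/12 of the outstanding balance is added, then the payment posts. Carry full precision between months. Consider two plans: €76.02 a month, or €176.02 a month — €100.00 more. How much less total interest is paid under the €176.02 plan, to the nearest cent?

€1,986.18

Monthly rate r = 18%/12 = 1.5% = 0.015.
At €76.02/mo: n = ⌈−ln(1 − rB₀/P)/ln(1+r)⌉ = 84 payments (last €2.93); total interest = total paid − €3,596.00 = €2,716.59.
At €176.02/mo: 25 payments (last €101.93); total interest €730.41.
Interest saved = €2,716.59 − €730.41 = €1,986.18.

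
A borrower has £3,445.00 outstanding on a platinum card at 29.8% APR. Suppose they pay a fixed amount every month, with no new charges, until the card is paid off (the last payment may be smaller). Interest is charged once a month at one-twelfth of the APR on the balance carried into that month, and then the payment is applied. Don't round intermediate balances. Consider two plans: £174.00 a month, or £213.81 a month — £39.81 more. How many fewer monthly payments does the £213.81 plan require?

7 fewer payments

Monthly rate r = 29.8%/12 = 2.48333% = 0.0248333.
At £174.00/mo: n = ⌈−ln(1 − rB₀/P)/ln(1+r)⌉ = 28 payments (last £102.08); total interest = total paid − £3,445.00 = £1,355.08.
At £213.81/mo: 21 payments (last £178.48); total interest £1,009.68.
Payments saved = 28 − 21 = 7.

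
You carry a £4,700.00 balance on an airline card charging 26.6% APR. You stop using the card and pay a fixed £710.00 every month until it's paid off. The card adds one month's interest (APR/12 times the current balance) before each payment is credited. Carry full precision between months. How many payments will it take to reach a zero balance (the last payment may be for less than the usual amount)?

8 payments

Monthly rate r = 26.6%/12 = 2.21667% = 0.0221667.
Recurrence: B ← B·(1+r) − £710.00.
Month 1: interest £104.18; balance after payment £4,094.18.
Month 2: interest £90.75; balance after payment £3,474.94.
Closed form: n = −ln(1 − rB₀/P)/ln(1+r) = −ln(0.85326)/ln(1.02217) ≈ 7.238, so the balance reaches zero during payment 8.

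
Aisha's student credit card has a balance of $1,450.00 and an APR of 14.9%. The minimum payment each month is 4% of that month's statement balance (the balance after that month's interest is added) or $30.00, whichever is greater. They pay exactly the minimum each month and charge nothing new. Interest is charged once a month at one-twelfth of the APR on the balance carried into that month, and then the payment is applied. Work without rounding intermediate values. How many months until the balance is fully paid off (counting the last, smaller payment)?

54 months

Monthly rate r = 14.9%/12 = 1.24167% = 0.0124167.
While 4% of the post-interest balance exceeds $30.00, each month B ← (B·(1+r))·(1 − 0.04), i.e. B shrinks by the factor (1+r)·0.96 = 0.97192.
This holds for months 1–24. Entering month 25 the balance is $731.98; 4% of the post-interest balance is now below $30.00, so the flat $30.00 minimum applies from here.
From month 25 a fixed $30.00 at rate r clears $731.98 in 30 more payments. Total: 24 + 30 = 54 months.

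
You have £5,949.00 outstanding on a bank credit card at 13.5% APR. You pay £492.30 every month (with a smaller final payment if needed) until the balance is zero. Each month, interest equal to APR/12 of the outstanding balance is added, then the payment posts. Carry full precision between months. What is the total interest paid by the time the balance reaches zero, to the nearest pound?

£481

Monthly rate r = 13.5%/12 = 1.125% = 0.01125.
Payoff takes n = ⌈−ln(1 − rB₀/P)/ln(1+r)⌉ = ⌈13.061⌉ = 14 payments; the last is £30.37.
Total paid = 13·£492.30 + £30.37 = £6,430.27.
Total interest = total paid − principal = £6,430.27 − £5,949.00 = £481.27.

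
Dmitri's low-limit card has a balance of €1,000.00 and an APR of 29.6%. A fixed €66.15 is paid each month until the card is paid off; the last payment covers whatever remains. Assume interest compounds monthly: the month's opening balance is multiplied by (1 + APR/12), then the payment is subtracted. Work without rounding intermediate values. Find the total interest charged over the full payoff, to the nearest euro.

Monthly rate r = 29.6%/12 = 2.46667% = 0.0246667.
Payoff takes n = ⌈−ln(1 − rB₀/P)/ln(1+r)⌉ = ⌈19.150⌉ = 20 payments; the last is €10.02.
Total paid = 19·€66.15 + €10.02 = €1,266.87.
Total interest = total paid − principal = €1,266.87 − €1,000.00 = €266.87.

€267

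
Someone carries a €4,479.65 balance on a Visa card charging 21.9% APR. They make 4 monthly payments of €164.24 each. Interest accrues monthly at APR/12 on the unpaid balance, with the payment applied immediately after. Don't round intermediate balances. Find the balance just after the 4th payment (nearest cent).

Monthly rate r = 21.9%/12 = 1.825% = 0.01825.
Each month: B ← B·(1+r) − €164.24.
Month 1: interest €81.75; balance after payment €4,397.16.
Month 2: interest €80.25; balance after payment €4,313.17.
Month 3: interest €78.72; balance after payment €4,227.65.
Month 4: interest €77.15; balance after payment €4,140.56.

€4,140.56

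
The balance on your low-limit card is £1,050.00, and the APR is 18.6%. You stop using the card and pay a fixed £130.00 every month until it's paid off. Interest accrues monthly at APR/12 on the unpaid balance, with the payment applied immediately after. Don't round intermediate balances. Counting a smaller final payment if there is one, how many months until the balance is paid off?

9 months

Monthly rate r = 18.6%/12 = 1.55% = 0.0155.
Recurrence: B ← B·(1+r) − £130.00.
Month 1: interest £16.28; balance after payment £936.28.
Month 2: interest £14.51; balance after payment £820.79.
Closed form: n = −ln(1 − rB₀/P)/ln(1+r) = −ln(0.87481)/ln(1.0155) ≈ 8.696, so the balance reaches zero during payment 9.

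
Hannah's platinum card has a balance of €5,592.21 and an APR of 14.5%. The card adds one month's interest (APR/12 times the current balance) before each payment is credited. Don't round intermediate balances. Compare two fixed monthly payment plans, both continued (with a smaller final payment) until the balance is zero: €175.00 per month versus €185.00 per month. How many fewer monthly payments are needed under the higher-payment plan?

3 fewer payments

Monthly rate r = 14.5%/12 = 1.20833% = 0.0120833.
At €175.00/mo: n = ⌈−ln(1 − rB₀/P)/ln(1+r)⌉ = 41 payments (last €110.01); total interest = total paid − €5,592.21 = €1,517.80.
At €185.00/mo: 38 payments (last €156.19); total interest €1,408.98.
Payments saved = 41 − 38 = 3.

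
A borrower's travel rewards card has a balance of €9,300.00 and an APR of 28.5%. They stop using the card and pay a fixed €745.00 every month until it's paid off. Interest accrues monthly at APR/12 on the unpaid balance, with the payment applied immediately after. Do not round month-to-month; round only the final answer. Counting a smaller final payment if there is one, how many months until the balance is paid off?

15 months

Monthly rate r = 28.5%/12 = 2.375% = 0.02375.
Recurrence: B ← B·(1+r) − €745.00.
Month 1: interest €220.88; balance after payment €8,775.88.
Month 2: interest €208.43; balance after payment €8,239.30.
Closed form: n = −ln(1 − rB₀/P)/ln(1+r) = −ln(0.70352)/ln(1.02375) ≈ 14.982, so the balance reaches zero during payment 15.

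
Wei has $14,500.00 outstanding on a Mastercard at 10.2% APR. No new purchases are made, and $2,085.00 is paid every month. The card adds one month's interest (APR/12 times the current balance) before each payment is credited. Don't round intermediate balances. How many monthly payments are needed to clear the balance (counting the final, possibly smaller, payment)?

Monthly rate r = 10.2%/12 = 0.85% = 0.0085.
Recurrence: B ← B·(1+r) − $2,085.00.
Month 1: interest $123.25; balance after payment $12,538.25.
Month 2: interest $106.58; balance after payment $10,559.83.
Closed form: n = −ln(1 − rB₀/P)/ln(1+r) = −ln(0.94089)/ln(1.0085) ≈ 7.199, so the balance reaches zero during payment 8.

8 payments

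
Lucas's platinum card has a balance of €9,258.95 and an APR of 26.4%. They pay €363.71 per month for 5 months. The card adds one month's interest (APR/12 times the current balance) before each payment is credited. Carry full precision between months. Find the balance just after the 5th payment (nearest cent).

Monthly rate r = 26.4%/12 = 2.2% = 0.022.
Each month: B ← B·(1+r) − €363.71.
Month 1: interest €203.70; balance after payment €9,098.94.
Month 2: interest €200.18; balance after payment €8,935.40.
Month 3: interest €196.58; balance after payment €8,768.27.
Month 4: interest €192.90; balance after payment €8,597.46.
Month 5: interest €189.14; balance after payment €8,422.90.

€8,422.90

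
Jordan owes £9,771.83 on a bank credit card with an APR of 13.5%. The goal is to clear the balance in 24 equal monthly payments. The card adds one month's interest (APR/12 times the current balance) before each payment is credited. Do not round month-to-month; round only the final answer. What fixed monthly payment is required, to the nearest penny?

Monthly rate r = 13.5%/12 = 1.125% = 0.01125.
Level-payment amortization: P = B₀·r / (1 − (1+r)^(−n)) = 9771.83·0.01125 / (1 − 1.01125^(−24)).
Denominator 1 − (1+r)^(−24) = 0.235468878.
P = 109.933 / 0.235468878 ≈ 466.87.

£466.87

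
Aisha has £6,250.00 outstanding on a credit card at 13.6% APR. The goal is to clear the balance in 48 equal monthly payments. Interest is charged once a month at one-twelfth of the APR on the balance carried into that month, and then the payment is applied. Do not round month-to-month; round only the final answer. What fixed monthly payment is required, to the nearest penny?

£169.54

Monthly rate r = 13.6%/12 = 1.13333% = 0.0113333.
Level-payment amortization: P = B₀·r / (1 − (1+r)^(−n)) = 6250.00·0.0113333 / (1 − 1.01133^(−48)).
Denominator 1 − (1+r)^(−48) = 0.417799523.
P = 70.8333 / 0.417799523 ≈ 169.54.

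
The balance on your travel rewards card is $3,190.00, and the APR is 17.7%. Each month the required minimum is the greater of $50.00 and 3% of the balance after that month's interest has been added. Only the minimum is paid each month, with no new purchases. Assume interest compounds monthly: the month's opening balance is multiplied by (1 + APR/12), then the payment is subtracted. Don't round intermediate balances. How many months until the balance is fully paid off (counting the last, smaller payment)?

88 months

Monthly rate r = 17.7%/12 = 1.475% = 0.01475.
While 3% of the post-interest balance exceeds $50.00, each month B ← (B·(1+r))·(1 − 0.03), i.e. B shrinks by the factor (1+r)·0.97 = 0.98431.
This holds for months 1–42. Entering month 43 the balance is $1,641.66; 3% of the post-interest balance is now below $50.00, so the flat $50.00 minimum applies from here.
From month 43 a fixed $50.00 at rate r clears $1,641.66 in 46 more payments. Total: 42 + 46 = 88 months.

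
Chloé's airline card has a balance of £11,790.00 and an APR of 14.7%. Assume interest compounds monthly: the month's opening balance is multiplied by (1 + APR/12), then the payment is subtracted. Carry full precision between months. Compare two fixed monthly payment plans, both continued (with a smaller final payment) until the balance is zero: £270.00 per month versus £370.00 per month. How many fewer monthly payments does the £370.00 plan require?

22 fewer payments

Monthly rate r = 14.7%/12 = 1.225% = 0.01225.
At £270.00/mo: n = ⌈−ln(1 − rB₀/P)/ln(1+r)⌉ = 63 payments (last £236.41); total interest = total paid − £11,790.00 = £5,186.41.
At £370.00/mo: 41 payments (last £238.71); total interest £3,248.71.
Payments saved = 63 − 41 = 22.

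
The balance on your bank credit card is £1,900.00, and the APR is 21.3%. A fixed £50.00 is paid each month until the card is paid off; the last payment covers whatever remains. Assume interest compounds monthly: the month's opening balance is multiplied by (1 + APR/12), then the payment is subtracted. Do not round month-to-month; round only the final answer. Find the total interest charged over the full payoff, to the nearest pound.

Monthly rate r = 21.3%/12 = 1.775% = 0.01775.
Payoff takes n = ⌈−ln(1 − rB₀/P)/ln(1+r)⌉ = ⌈63.793⌉ = 64 payments; the last is £39.72.
Total paid = 63·£50.00 + £39.72 = £3,189.72.
Total interest = total paid − principal = £3,189.72 − £1,900.00 = £1,289.72.

£1,290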